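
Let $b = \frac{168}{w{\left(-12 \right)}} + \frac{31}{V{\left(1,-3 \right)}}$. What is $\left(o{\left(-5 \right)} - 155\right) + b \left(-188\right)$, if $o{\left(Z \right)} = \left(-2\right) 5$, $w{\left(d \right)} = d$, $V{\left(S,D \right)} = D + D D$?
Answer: $\frac{4487}{3} \approx 1495.7$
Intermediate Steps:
$V{\left(S,D \right)} = D + D^{2}$
$b = - \frac{53}{6}$ ($b = \frac{168}{-12} + \frac{31}{\left(-3\right) \left(1 - 3\right)} = 168 \left(- \frac{1}{12}\right) + \frac{31}{\left(-3\right) \left(-2\right)} = -14 + \frac{31}{6} = - \frac{53}{6} \approx -8.8333$)
$o{\left(Z \right)} = -10$
$\left(o{\left(-5 \right)} - 155\right) + b \left(-188\right) = \left(-10 - 155\right) - - \frac{4982}{3} = -165 + \frac{4982}{3} = \frac{4487}{3}$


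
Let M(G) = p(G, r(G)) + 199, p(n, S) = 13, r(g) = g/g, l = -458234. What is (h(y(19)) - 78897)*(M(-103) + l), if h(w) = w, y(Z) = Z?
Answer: 36127859316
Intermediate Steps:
r(g) = 1
M(G) = 212 (M(G) = 13 + 199 = 212)
(h(y(19)) - 78897)*(M(-103) + l) = (19 - 78897)*(212 - 458234) = -78878*(-458022) = 36127859316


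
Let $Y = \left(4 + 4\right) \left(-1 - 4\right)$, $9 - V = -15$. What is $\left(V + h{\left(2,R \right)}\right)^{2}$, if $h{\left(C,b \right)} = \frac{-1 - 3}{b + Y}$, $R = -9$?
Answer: $\frac{1392400}{2401} \approx 579.92$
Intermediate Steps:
$V = 24$ ($V = 9 - -15 = 9 + 15 = 24$)
$Y = -40$ ($Y = 8 \left(-5\right) = -40$)
$h{\left(C,b \right)} = - \frac{4}{-40 + b}$ ($h{\left(C,b \right)} = \frac{-1 - 3}{b - 40} = - \frac{4}{-40 + b}$)
$\left(V + h{\left(2,R \right)}\right)^{2} = \left(24 - \frac{4}{-40 - 9}\right)^{2} = \left(24 - \frac{4}{-49}\right)^{2} = \left(24 - - \frac{4}{49}\right)^{2} = \left(24 + \frac{4}{49}\right)^{2} = \left(\frac{1180}{49}\right)^{2} = \frac{1392400}{2401}$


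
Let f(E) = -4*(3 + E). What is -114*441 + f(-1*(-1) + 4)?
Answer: -50306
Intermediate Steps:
f(E) = -12 - 4*E
-114*441 + f(-1*(-1) + 4) = -114*441 + (-12 - 4*(-1*(-1) + 4)) = -50274 + (-12 - 4*(1 + 4)) = -50274 + (-12 - 4*5) = -50274 + (-12 - 20) = -50274 - 32 = -50306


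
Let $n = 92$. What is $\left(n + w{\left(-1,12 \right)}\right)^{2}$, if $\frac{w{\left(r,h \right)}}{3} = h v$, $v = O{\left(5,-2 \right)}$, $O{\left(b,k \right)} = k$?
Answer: $400$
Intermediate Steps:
$v = -2$
$w{\left(r,h \right)} = - 6 h$ ($w{\left(r,h \right)} = 3 h \left(-2\right) = 3 \left(- 2 h\right) = - 6 h$)
$\left(n + w{\left(-1,12 \right)}\right)^{2} = \left(92 - 72\right)^{2} = 20^{2} = 400$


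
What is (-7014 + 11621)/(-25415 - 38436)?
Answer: -4607/63851 ≈ -0.072152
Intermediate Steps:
(-7014 + 11621)/(-25415 - 38436) = 4607/(-63851) = 4607*(-1/63851) = -4607/63851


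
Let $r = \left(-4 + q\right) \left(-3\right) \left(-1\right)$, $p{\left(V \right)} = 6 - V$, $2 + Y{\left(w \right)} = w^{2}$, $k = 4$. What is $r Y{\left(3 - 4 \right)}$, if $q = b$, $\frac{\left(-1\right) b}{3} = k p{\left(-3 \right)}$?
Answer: $336$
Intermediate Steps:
$Y{\left(w \right)} = -2 + w^{2}$
$b = -108$ ($b = - 3 \cdot 4 \left(6 - -3\right) = - 3 \cdot 4 \left(6 + 3\right) = - 3 \cdot 4 \cdot 9 = \left(-3\right) 36 = -108$)
$q = -108$
$r = -336$ ($r = \left(-4 - 108\right) \left(-3\right) \left(-1\right) = \left(-112\right) \left(-3\right) \left(-1\right) = 336 \left(-1\right) = -336$)
$r Y{\left(3 - 4 \right)} = - 336 \left(-2 + \left(3 - 4\right)^{2}\right) = - 336 \left(-2 + \left(-1\right)^{2}\right) = - 336 \left(-2 + 1\right) = \left(-336\right) \left(-1\right) = 336$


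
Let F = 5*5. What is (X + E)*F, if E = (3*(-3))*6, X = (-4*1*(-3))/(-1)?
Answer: -1650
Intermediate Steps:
X = -12 (X = -4*(-3)*(-1) = 12*(-1) = -12)
E = -54 (E = -9*6 = -54)
F = 25
(X + E)*F = (-12 - 54)*25 = -66*25 = -1650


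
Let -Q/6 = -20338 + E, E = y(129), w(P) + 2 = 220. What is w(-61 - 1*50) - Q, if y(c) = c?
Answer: -121036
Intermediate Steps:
w(P) = 218 (w(P) = -2 + 220 = 218)
E = 129
Q = 121254 (Q = -6*(-20338 + 129) = -6*(-20209) = 121254)
w(-61 - 1*50) - Q = 218 - 1*121254 = 218 - 121254 = -121036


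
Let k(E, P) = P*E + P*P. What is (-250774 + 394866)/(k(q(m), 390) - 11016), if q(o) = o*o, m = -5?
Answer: 72046/75417 ≈ 0.95530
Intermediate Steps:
q(o) = o²
k(E, P) = P² + E*P (k(E, P) = E*P + P² = P² + E*P)
(-250774 + 394866)/(k(q(m), 390) - 11016) = (-250774 + 394866)/(390*((-5)² + 390) - 11016) = 144092/(390*(25 + 390) - 11016) = 144092/(390*415 - 11016) = 144092/(161850 - 11016) = 144092/150834 = 144092*(1/150834) = 72046/75417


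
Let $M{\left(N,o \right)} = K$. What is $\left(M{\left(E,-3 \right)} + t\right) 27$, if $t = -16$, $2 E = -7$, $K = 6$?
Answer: $-270$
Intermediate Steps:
$E = - \frac{7}{2}$ ($E = \frac{1}{2} \left(-7\right) = - \frac{7}{2} \approx -3.5$)
$M{\left(N,o \right)} = 6$
$\left(M{\left(E,-3 \right)} + t\right) 27 = \left(6 - 16\right) 27 = \left(-10\right) 27 = -270$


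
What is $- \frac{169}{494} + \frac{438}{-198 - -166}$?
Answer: $- \frac{4265}{304} \approx -14.03$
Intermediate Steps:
$- \frac{169}{494} + \frac{438}{-198 - -166} = \left(-169\right) \frac{1}{494} + \frac{438}{-198 + 166} = - \frac{13}{38} + \frac{438}{-32} = - \frac{13}{38} + 438 \left(- \frac{1}{32}\right) = - \frac{13}{38} - \frac{219}{16} = - \frac{4265}{304}$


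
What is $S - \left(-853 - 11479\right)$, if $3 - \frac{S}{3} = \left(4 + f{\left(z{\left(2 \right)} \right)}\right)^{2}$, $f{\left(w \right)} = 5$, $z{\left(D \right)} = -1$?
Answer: $12098$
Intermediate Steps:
$S = -234$ ($S = 9 - 3 \left(4 + 5\right)^{2} = 9 - 3 \cdot 9^{2} = 9 - 243 = -234$)
$S - \left(-853 - 11479\right) = -234 - \left(-853 - 11479\right) = -234 - -12332 = -234 + 12332 = 12098$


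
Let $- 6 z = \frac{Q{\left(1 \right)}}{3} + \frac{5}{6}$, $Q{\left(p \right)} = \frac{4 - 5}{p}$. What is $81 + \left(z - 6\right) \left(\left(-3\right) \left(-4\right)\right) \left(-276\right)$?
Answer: $20229$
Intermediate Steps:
$Q{\left(p \right)} = - \frac{1}{p}$ ($Q{\left(p \right)} = \frac{4 - 5}{p} = - \frac{1}{p}$)
$z = - \frac{1}{12}$ ($z = - \frac{\frac{\left(-1\right) 1^{-1}}{3} + \frac{5}{6}}{6} = - \frac{\left(-1\right) 1 \cdot \frac{1}{3} + 5 \cdot \frac{1}{6}}{6} = - \frac{\left(-1\right) \frac{1}{3} + \frac{5}{6}}{6} = - \frac{- \frac{1}{3} + \frac{5}{6}}{6} = \left(- \frac{1}{6}\right) \frac{1}{2} = - \frac{1}{12} \approx -0.083333$)
$81 + \left(z - 6\right) \left(\left(-3\right) \left(-4\right)\right) \left(-276\right) = 81 + \left(- \frac{1}{12} - 6\right) \left(\left(-3\right) \left(-4\right)\right) \left(-276\right) = 81 + \left(- \frac{73}{12}\right) 12 \left(-276\right) = 81 - -20148 = 81 + 20148 = 20229$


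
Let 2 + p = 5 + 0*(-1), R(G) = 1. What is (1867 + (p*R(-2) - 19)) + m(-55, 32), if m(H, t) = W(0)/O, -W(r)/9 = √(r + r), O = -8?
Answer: 1851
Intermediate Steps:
W(r) = -9*√2*√r (W(r) = -9*√(r + r) = -9*√2*√r)
p = 3 (p = -2 + (5 + 0*(-1)) = -2 + (5 + 0) = -2 + 5 = 3)
m(H, t) = 0 (m(H, t) = -9*√2*√0/(-8) = -9*√2*0*(-⅛) = 0*(-⅛) = 0)
(1867 + (p*R(-2) - 19)) + m(-55, 32) = (1867 + (3*1 - 19)) + 0 = (1867 + (3 - 19)) + 0 = (1867 - 16) + 0 = 1851 + 0 = 1851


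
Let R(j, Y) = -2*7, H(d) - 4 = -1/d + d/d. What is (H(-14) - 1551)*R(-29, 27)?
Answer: 21643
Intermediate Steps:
H(d) = 5 - 1/d (H(d) = 4 + (-1/d + d/d) = 4 + (-1/d + 1) = 4 + (1 - 1/d) = 5 - 1/d)
R(j, Y) = -14
(H(-14) - 1551)*R(-29, 27) = ((5 - 1/(-14)) - 1551)*(-14) = ((5 - 1*(-1/14)) - 1551)*(-14) = ((5 + 1/14) - 1551)*(-14) = (71/14 - 1551)*(-14) = -21643/14*(-14) = 21643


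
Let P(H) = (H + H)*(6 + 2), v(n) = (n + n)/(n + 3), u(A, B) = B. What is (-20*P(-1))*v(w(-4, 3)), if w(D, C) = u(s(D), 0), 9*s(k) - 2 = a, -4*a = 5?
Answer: 0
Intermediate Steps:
a = -5/4 (a = -¼*5 = -5/4 ≈ -1.2500)
s(k) = 1/12 (s(k) = 2/9 + (⅑)*(-5/4) = 2/9 - 5/36 = 1/12)
w(D, C) = 0
v(n) = 2*n/(3 + n) (v(n) = (2*n)/(3 + n) = 2*n/(3 + n))
P(H) = 16*H (P(H) = (2*H)*8 = 16*H)
(-20*P(-1))*v(w(-4, 3)) = (-320*(-1))*(2*0/(3 + 0)) = (-20*(-16))*(2*0/3) = 320*(2*0*(⅓)) = 320*0 = 0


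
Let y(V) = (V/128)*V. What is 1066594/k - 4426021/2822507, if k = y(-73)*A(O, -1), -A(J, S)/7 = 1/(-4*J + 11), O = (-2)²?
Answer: 1926535076079757/105287978621 ≈ 18298.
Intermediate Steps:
O = 4
y(V) = V²/128 (y(V) = (V*(1/128))*V = (V/128)*V = V²/128)
A(J, S) = -7/(11 - 4*J) (A(J, S) = -7/(-4*J + 11) = -7/(11 - 4*J))
k = 37303/640 (k = ((1/128)*(-73)²)*(7/(-11 + 4*4)) = ((1/128)*5329)*(7/(-11 + 16)) = 5329*(7/5)/128 = 5329*(7*(⅕))/128 = (5329/128)*(7/5) = 37303/640 ≈ 58.286)
1066594/k - 4426021/2822507 = 1066594/(37303/640) - 4426021/2822507 = 1066594*(640/37303) - 4426021*1/2822507 = 682620160/37303 - 4426021/2822507 = 1926535076079757/105287978621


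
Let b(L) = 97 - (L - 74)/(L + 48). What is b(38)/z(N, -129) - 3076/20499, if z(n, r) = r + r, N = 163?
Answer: -39998485/75805302 ≈ -0.52765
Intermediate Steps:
b(L) = 97 - (-74 + L)/(48 + L)
z(n, r) = 2*r
b(38)/z(N, -129) - 3076/20499 = (2*(2365 + 48*38)/(48 + 38))/((2*(-129))) - 3076/20499 = (2*(2365 + 1824)/86)/(-258) - 3076*1/20499 = (2*(1/86)*4189)*(-1/258) - 3076/20499 = (4189/43)*(-1/258) - 3076/20499 = -4189/11094 - 3076/20499 = -39998485/75805302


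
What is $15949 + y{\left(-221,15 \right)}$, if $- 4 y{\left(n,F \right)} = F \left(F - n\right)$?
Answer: $15064$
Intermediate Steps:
$y{\left(n,F \right)} = - \frac{F \left(F - n\right)}{4}$
$15949 + y{\left(-221,15 \right)} = 15949 + \frac{1}{4} \cdot 15 \left(-221 - 15\right) = 15949 + \frac{1}{4} \cdot 15 \left(-236\right) = 15949 - 885 = 15064$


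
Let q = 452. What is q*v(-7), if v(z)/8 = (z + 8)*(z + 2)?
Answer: -18080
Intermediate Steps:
v(z) = 8*(2 + z)*(8 + z) (v(z) = 8*((z + 8)*(z + 2)) = 8*((8 + z)*(2 + z)) = 8*((2 + z)*(8 + z)) = 8*(2 + z)*(8 + z))
q*v(-7) = 452*(128 + 8*(-7)**2 + 80*(-7)) = 452*(128 + 8*49 - 560) = 452*(128 + 392 - 560) = 452*(-40) = -18080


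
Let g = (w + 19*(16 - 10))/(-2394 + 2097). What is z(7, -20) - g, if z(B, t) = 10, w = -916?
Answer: 2168/297 ≈ 7.2997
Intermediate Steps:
g = 802/297 (g = (-916 + 19*(16 - 10))/(-2394 + 2097) = (-916 + 19*6)/(-297) = (-916 + 114)*(-1/297) = -802*(-1/297) = 802/297 ≈ 2.7003)
z(7, -20) - g = 10 - 1*802/297 = 10 - 802/297 = 2168/297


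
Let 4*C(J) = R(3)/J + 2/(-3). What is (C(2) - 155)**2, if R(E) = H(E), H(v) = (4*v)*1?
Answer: 212521/9 ≈ 23613.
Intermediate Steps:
H(v) = 4*v
R(E) = 4*E
C(J) = -1/6 + 3/J (C(J) = ((4*3)/J + 2/(-3))/4 = (12/J + 2*(-1/3))/4 = (12/J - 2/3)/4 = (-2/3 + 12/J)/4 = -1/6 + 3/J)
(C(2) - 155)**2 = ((1/6)*(18 - 1*2)/2 - 155)**2 = ((1/6)*(1/2)*(18 - 2) - 155)**2 = ((1/6)*(1/2)*16 - 155)**2 = (4/3 - 155)**2 = (-461/3)**2 = 212521/9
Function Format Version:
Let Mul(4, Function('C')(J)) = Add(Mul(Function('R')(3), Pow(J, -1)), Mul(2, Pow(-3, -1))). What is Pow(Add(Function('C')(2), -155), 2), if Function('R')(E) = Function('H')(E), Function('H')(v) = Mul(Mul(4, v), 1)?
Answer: Rational(212521, 9) ≈ 23613.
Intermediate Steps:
Function('H')(v) = Mul(4, v)
Function('R')(E) = Mul(4, E)
Function('C')(J) = Add(Rational(-1, 6), Mul(3, Pow(J, -1))) (Function('C')(J) = Mul(Rational(1, 4), Add(Mul(Mul(4, 3), Pow(J, -1)), Mul(2, Pow(-3, -1)))) = Mul(Rational(1, 4), Add(Mul(12, Pow(J, -1)), Mul(2, Rational(-1, 3)))) = Mul(Rational(1, 4), Add(Mul(12, Pow(J, -1)), Rational(-2, 3))) = Mul(Rational(1, 4), Add(Rational(-2, 3), Mul(12, Pow(J, -1)))) = Add(Rational(-1, 6), Mul(3, Pow(J, -1))))
Pow(Add(Function('C')(2), -155), 2) = Pow(Add(Mul(Rational(1, 6), Pow(2, -1), Add(18, Mul(-1, 2))), -155), 2) = Pow(Add(Mul(Rational(1, 6), Rational(1, 2), Add(18, -2)), -155), 2) = Pow(Add(Mul(Rational(1, 6), Rational(1, 2), 16), -155), 2) = Pow(Add(Rational(4, 3), -155), 2) = Pow(Rational(-461, 3), 2) = Rational(212521, 9)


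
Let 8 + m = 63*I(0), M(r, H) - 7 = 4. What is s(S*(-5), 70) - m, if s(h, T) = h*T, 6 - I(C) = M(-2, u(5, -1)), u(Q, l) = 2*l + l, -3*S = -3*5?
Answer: -1427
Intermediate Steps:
S = 5 (S = -(-1)*5 = -1/3*(-15) = 5)
u(Q, l) = 3*l
M(r, H) = 11 (M(r, H) = 7 + 4 = 11)
I(C) = -5 (I(C) = 6 - 1*11 = 6 - 11 = -5)
s(h, T) = T*h
m = -323 (m = -8 + 63*(-5) = -8 - 315 = -323)
s(S*(-5), 70) - m = 70*(5*(-5)) - 1*(-323) = 70*(-25) + 323 = -1750 + 323 = -1427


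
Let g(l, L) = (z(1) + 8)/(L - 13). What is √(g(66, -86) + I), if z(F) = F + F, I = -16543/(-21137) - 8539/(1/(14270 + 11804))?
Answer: I*√108325137253559743517/697521 ≈ 14921.0*I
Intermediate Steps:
I = -4706066075839/21137 (I = -16543*(-1/21137) - 8539/(1/26074) = 16543/21137 - 8539/1/26074 = 16543/21137 - 8539*26074 = 16543/21137 - 222645886 = -4706066075839/21137 ≈ -2.2265e+8)
z(F) = 2*F
g(l, L) = 10/(-13 + L) (g(l, L) = (2*1 + 8)/(L - 13) = (2 + 8)/(-13 + L) = 10/(-13 + L))
√(g(66, -86) + I) = √(10/(-13 - 86) - 4706066075839/21137) = √(10/(-99) - 4706066075839/21137) = √(10*(-1/99) - 4706066075839/21137) = √(-10/99 - 4706066075839/21137) = √(-465900541719431/2092563) = I*√108325137253559743517/697521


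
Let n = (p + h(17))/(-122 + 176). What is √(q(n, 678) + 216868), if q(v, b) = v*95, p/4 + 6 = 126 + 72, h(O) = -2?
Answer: √17675463/9 ≈ 467.14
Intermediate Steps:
p = 768 (p = -24 + 4*(126 + 72) = -24 + 4*198 = -24 + 792 = 768)
n = 383/27 (n = (768 - 2)/(-122 + 176) = 766/54 = 766*(1/54) = 383/27 ≈ 14.185)
q(v, b) = 95*v
√(q(n, 678) + 216868) = √(95*(383/27) + 216868) = √(36385/27 + 216868) = √(5891821/27) = √17675463/9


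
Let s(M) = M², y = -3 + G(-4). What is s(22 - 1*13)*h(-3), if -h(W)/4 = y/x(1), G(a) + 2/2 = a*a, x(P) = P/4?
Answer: -15552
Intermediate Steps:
x(P) = P/4 (x(P) = P*(¼) = P/4)
G(a) = -1 + a² (G(a) = -1 + a*a = -1 + a²)
y = 12 (y = -3 + (-1 + (-4)²) = -3 + (-1 + 16) = -3 + 15 = 12)
h(W) = -192 (h(W) = -48/((¼)*1) = -48/¼ = -48*4 = -4*48 = -192)
s(22 - 1*13)*h(-3) = (22 - 1*13)²*(-192) = (22 - 13)²*(-192) = 9²*(-192) = 81*(-192) = -15552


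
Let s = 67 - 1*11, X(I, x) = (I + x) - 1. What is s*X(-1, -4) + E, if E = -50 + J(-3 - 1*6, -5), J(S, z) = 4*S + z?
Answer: -427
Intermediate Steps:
X(I, x) = -1 + I + x
s = 56 (s = 67 - 11 = 56)
J(S, z) = z + 4*S
E = -91 (E = -50 + (-5 + 4*(-3 - 1*6)) = -50 + (-5 + 4*(-3 - 6)) = -50 + (-5 + 4*(-9)) = -50 + (-5 - 36) = -50 - 41 = -91)
s*X(-1, -4) + E = 56*(-1 - 1 - 4) - 91 = 56*(-6) - 91 = -336 - 91 = -427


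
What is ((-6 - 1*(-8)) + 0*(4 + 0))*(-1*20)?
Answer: -40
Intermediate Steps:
((-6 - 1*(-8)) + 0*(4 + 0))*(-1*20) = ((-6 + 8) + 0*4)*(-20) = (2 + 0)*(-20) = 2*(-20) = -40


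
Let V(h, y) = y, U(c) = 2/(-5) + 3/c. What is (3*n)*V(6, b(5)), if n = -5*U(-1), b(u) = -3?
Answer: -153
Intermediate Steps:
U(c) = -2/5 + 3/c (U(c) = 2*(-1/5) + 3/c = -2/5 + 3/c)
n = 17 (n = -5*(-2/5 + 3/(-1)) = -5*(-2/5 + 3*(-1)) = -5*(-2/5 - 3) = -5*(-17/5) = 17)
(3*n)*V(6, b(5)) = (3*17)*(-3) = 51*(-3) = -153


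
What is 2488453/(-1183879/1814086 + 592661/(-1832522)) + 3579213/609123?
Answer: -9765417319136476110916/3830182346858227 ≈ -2.5496e+6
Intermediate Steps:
2488453/(-1183879/1814086 + 592661/(-1832522)) + 3579213/609123 = 2488453/(-1183879*1/1814086 + 592661*(-1/1832522)) + 3579213*(1/609123) = 2488453/(-1183879/1814086 - 592661/1832522) + 1193071/203041 = 2488453/(-811155583921/831088126223) + 1193071/203041 = 2488453*(-831088126223/811155583921) + 1193071/203041 = -48095900952651233/18864083347 + 1193071/203041 = -9765417319136476110916/3830182346858227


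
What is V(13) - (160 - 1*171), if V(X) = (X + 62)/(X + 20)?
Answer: 146/11 ≈ 13.273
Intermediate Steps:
V(X) = (62 + X)/(20 + X)
V(13) - (160 - 1*171) = (62 + 13)/(20 + 13) - (160 - 1*171) = 75/33 - (160 - 171) = (1/33)*75 - 1*(-11) = 25/11 + 11 = 146/11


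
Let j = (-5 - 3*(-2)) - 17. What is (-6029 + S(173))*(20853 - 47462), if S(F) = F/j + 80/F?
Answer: 444820550889/2768 ≈ 1.6070e+8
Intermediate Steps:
j = -16 (j = (-5 + 6) - 17 = 1 - 17 = -16)
S(F) = 80/F - F/16 (S(F) = F/(-16) + 80/F = F*(-1/16) + 80/F = -F/16 + 80/F = 80/F - F/16)
(-6029 + S(173))*(20853 - 47462) = (-6029 + (80/173 - 1/16*173))*(20853 - 47462) = (-6029 + (80*(1/173) - 173/16))*(-26609) = (-6029 + (80/173 - 173/16))*(-26609) = (-6029 - 28649/2768)*(-26609) = -16716921/2768*(-26609) = 444820550889/2768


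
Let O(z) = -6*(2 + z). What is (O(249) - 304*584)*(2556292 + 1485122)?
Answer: -723582845388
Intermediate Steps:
O(z) = -12 - 6*z
(O(249) - 304*584)*(2556292 + 1485122) = ((-12 - 6*249) - 304*584)*(2556292 + 1485122) = ((-12 - 1494) - 177536)*4041414 = (-1506 - 177536)*4041414 = -179042*4041414 = -723582845388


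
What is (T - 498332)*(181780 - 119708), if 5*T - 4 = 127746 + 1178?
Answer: -146659500704/5 ≈ -2.9332e+10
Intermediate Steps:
T = 128928/5 (T = ⅘ + (127746 + 1178)/5 = ⅘ + (⅕)*128924 = ⅘ + 128924/5 = 128928/5 ≈ 25786.)
(T - 498332)*(181780 - 119708) = (128928/5 - 498332)*(181780 - 119708) = -2362732/5*62072 = -146659500704/5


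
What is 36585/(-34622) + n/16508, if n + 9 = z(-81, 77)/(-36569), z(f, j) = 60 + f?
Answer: -5524266346905/5225161345586 ≈ -1.0572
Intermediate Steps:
n = -329100/36569 (n = -9 + (60 - 81)/(-36569) = -9 - 21*(-1/36569) = -9 + 21/36569 = -329100/36569 ≈ -8.9994)
36585/(-34622) + n/16508 = 36585/(-34622) - 329100/36569/16508 = 36585*(-1/34622) - 329100/36569*1/16508 = -36585/34622 - 82275/150920263 = -5524266346905/5225161345586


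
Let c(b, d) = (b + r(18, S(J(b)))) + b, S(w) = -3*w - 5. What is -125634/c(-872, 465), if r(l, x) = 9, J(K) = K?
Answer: 125634/1735 ≈ 72.411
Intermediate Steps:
S(w) = -5 - 3*w
c(b, d) = 9 + 2*b (c(b, d) = (b + 9) + b = (9 + b) + b = 9 + 2*b)
-125634/c(-872, 465) = -125634/(9 + 2*(-872)) = -125634/(9 - 1744) = -125634/(-1735) = -125634*(-1/1735) = 125634/1735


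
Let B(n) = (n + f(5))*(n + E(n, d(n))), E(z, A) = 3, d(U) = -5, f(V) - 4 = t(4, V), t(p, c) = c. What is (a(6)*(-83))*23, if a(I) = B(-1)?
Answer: -30544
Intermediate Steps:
f(V) = 4 + V
B(n) = (3 + n)*(9 + n) (B(n) = (n + (4 + 5))*(n + 3) = (n + 9)*(3 + n) = (9 + n)*(3 + n) = (3 + n)*(9 + n))
a(I) = 16 (a(I) = 27 + (-1)**2 + 12*(-1) = 27 + 1 - 12 = 16)
(a(6)*(-83))*23 = (16*(-83))*23 = -1328*23 = -30544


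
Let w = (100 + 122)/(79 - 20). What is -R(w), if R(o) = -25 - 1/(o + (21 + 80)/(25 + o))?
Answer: 18307998/728315 ≈ 25.137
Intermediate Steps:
w = 222/59 ≈ 3.7627
R(o) = -25 - 1/(o + 101/(25 + o))
-R(w) = -(-2550 - 626*222/59 - 25*(222/59)**2)/(101 + (222/59)**2 + 25*(222/59)) = -(-2550 - 138972/59 - 25*49284/3481)/(101 + 49284/3481 + 5550/59) = -(-2550 - 138972/59 - 1232100/3481)/728315/3481 = -3481*(-18307998)/(728315*3481) = -1*(-18307998/728315) = 18307998/728315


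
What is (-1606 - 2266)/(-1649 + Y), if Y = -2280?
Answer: 3872/3929 ≈ 0.98549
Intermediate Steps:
(-1606 - 2266)/(-1649 + Y) = (-1606 - 2266)/(-1649 - 2280) = -3872/(-3929) = -3872*(-1/3929) = 3872/3929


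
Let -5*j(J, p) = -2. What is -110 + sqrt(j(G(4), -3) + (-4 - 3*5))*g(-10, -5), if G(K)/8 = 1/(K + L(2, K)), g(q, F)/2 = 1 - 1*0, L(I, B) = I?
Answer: -110 + 2*I*sqrt(465)/5 ≈ -110.0 + 8.6255*I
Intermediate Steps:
g(q, F) = 2 (g(q, F) = 2*(1 - 1*0) = 2*(1 + 0) = 2*1 = 2)
G(K) = 8/(2 + K) (G(K) = 8/(K + 2) = 8/(2 + K))
j(J, p) = 2/5 (j(J, p) = -1/5*(-2) = 2/5)
-110 + sqrt(j(G(4), -3) + (-4 - 3*5))*g(-10, -5) = -110 + sqrt(2/5 + (-4 - 3*5))*2 = -110 + sqrt(2/5 + (-4 - 15))*2 = -110 + sqrt(2/5 - 19)*2 = -110 + sqrt(-93/5)*2 = -110 + (I*sqrt(465)/5)*2 = -110 + 2*I*sqrt(465)/5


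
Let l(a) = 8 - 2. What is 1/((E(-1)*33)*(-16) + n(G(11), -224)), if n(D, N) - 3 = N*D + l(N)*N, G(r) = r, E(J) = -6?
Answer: -1/637 ≈ -0.0015699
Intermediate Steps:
l(a) = 6
n(D, N) = 3 + 6*N + D*N (n(D, N) = 3 + (N*D + 6*N) = 3 + (D*N + 6*N) = 3 + (6*N + D*N) = 3 + 6*N + D*N)
1/((E(-1)*33)*(-16) + n(G(11), -224)) = 1/(-6*33*(-16) + (3 + 6*(-224) + 11*(-224))) = 1/(-198*(-16) + (3 - 1344 - 2464)) = 1/(3168 - 3805) = 1/(-637) = -1/637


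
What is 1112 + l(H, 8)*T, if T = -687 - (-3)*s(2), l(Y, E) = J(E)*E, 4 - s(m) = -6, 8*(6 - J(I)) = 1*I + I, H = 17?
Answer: -19912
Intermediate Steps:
J(I) = 6 - I/4 (J(I) = 6 - (1*I + I)/8 = 6 - (I + I)/8 = 6 - I/4)
s(m) = 10 (s(m) = 4 - 1*(-6) = 4 + 6 = 10)
l(Y, E) = E*(6 - E/4) (l(Y, E) = (6 - E/4)*E = E*(6 - E/4))
T = -657 (T = -687 - (-3)*10 = -687 - 1*(-30) = -687 + 30 = -657)
1112 + l(H, 8)*T = 1112 + ((1/4)*8*(24 - 1*8))*(-657) = 1112 + ((1/4)*8*(24 - 8))*(-657) = 1112 + ((1/4)*8*16)*(-657) = 1112 + 32*(-657) = 1112 - 21024 = -19912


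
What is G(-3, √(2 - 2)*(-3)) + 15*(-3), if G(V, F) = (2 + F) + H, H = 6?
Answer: -37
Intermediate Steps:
G(V, F) = 8 + F (G(V, F) = (2 + F) + 6 = 8 + F)
G(-3, √(2 - 2)*(-3)) + 15*(-3) = (8 + √(2 - 2)*(-3)) + 15*(-3) = (8 + √0*(-3)) - 45 = (8 + 0*(-3)) - 45 = (8 + 0) - 45 = 8 - 45 = -37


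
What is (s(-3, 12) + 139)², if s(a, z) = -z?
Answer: 16129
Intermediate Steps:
(s(-3, 12) + 139)² = (-1*12 + 139)² = (-12 + 139)² = 127² = 16129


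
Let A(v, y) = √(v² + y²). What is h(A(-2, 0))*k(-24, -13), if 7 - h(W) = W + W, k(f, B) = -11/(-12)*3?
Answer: 33/4 ≈ 8.2500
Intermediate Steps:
k(f, B) = 11/4 (k(f, B) = -11*(-1/12)*3 = (11/12)*3 = 11/4)
h(W) = 7 - 2*W (h(W) = 7 - (W + W) = 7 - 2*W)
h(A(-2, 0))*k(-24, -13) = (7 - 2*√((-2)² + 0²))*(11/4) = (7 - 2*√(4 + 0))*(11/4) = (7 - 2*√4)*(11/4) = (7 - 2*2)*(11/4) = (7 - 4)*(11/4) = 3*(11/4) = 33/4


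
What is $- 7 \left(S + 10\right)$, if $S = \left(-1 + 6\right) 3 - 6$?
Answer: $-133$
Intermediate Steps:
$S = 9$ ($S = 5 \cdot 3 - 6 = 15 - 6 = 9$)
$- 7 \left(S + 10\right) = - 7 \left(9 + 10\right) = \left(-7\right) 19 = -133$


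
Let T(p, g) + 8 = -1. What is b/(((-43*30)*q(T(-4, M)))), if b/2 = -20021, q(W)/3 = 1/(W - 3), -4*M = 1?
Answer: -80084/645 ≈ -124.16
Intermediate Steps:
M = -¼ (M = -¼*1 = -¼ ≈ -0.25000)
T(p, g) = -9 (T(p, g) = -8 - 1 = -9)
q(W) = 3/(-3 + W) (q(W) = 3/(W - 3) = 3/(-3 + W))
b = -40042 (b = 2*(-20021) = -40042)
b/(((-43*30)*q(T(-4, M)))) = -40042/((-43*30)*(3/(-3 - 9))) = -40042/((-3870/(-12))) = -40042/((-3870*(-1)/12)) = -40042/((-1290*(-¼))) = -40042/645/2 = -40042*2/645 = -80084/645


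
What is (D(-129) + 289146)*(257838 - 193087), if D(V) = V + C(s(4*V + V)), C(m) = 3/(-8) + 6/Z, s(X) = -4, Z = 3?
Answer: 149713959899/8 ≈ 1.8714e+10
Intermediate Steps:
C(m) = 13/8 (C(m) = 3/(-8) + 6/3 = 3*(-⅛) + 6*(⅓) = -3/8 + 2 = 13/8)
D(V) = 13/8 + V (D(V) = V + 13/8 = 13/8 + V)
(D(-129) + 289146)*(257838 - 193087) = ((13/8 - 129) + 289146)*(257838 - 193087) = (-1019/8 + 289146)*64751 = (2312149/8)*64751 = 149713959899/8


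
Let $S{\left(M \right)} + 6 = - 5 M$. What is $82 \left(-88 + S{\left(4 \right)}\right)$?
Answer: $-9348$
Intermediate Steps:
$S{\left(M \right)} = -6 - 5 M$
$82 \left(-88 + S{\left(4 \right)}\right) = 82 \left(-88 - 26\right) = 82 \left(-114\right) = -9348$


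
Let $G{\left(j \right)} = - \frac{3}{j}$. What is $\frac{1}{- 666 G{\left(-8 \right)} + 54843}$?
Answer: $\frac{4}{218373} \approx 1.8317 \cdot 10^{-5}$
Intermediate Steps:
$\frac{1}{- 666 G{\left(-8 \right)} + 54843} = \frac{1}{- 666 \left(- \frac{3}{-8}\right) + 54843} = \frac{1}{- 666 \left(\left(-3\right) \left(- \frac{1}{8}\right)\right) + 54843} = \frac{1}{\left(-666\right) \frac{3}{8} + 54843} = \frac{1}{- \frac{999}{4} + 54843} = \frac{1}{\frac{218373}{4}} = \frac{4}{218373}$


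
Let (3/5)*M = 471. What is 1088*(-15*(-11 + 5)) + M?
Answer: 98705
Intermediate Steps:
M = 785 (M = (5/3)*471 = 785)
1088*(-15*(-11 + 5)) + M = 1088*(-15*(-11 + 5)) + 785 = 1088*(-15*(-6)) + 785 = 1088*90 + 785 = 97920 + 785 = 98705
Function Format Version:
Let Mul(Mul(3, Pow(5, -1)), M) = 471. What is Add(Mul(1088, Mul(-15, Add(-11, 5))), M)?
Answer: 98705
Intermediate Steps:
M = 785 (M = Mul(Rational(5, 3), 471) = 785)
Add(Mul(1088, Mul(-15, Add(-11, 5))), M) = Add(Mul(1088, Mul(-15, Add(-11, 5))), 785) = Add(Mul(1088, Mul(-15, -6)), 785) = Add(Mul(1088, 90), 785) = Add(97920, 785) = 98705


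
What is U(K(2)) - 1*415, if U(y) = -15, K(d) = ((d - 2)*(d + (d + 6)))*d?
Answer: -430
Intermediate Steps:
K(d) = d*(-2 + d)*(6 + 2*d) (K(d) = ((-2 + d)*(d + (6 + d)))*d = ((-2 + d)*(6 + 2*d))*d = d*(-2 + d)*(6 + 2*d))
U(K(2)) - 1*415 = -15 - 1*415 = -15 - 415 = -430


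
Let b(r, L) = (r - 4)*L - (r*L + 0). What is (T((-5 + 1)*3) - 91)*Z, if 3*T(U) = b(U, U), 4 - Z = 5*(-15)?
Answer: -5925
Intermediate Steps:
Z = 79 (Z = 4 - 5*(-15) = 4 - 1*(-75) = 4 + 75 = 79)
b(r, L) = L*(-4 + r) - L*r (b(r, L) = (-4 + r)*L - (L*r + 0) = L*(-4 + r) - L*r)
T(U) = -4*U/3 (T(U) = (-4*U)/3 = -4*U/3)
(T((-5 + 1)*3) - 91)*Z = (-4*(-5 + 1)*3/3 - 91)*79 = (-(-16)*3/3 - 91)*79 = (-4/3*(-12) - 91)*79 = (16 - 91)*79 = -75*79 = -5925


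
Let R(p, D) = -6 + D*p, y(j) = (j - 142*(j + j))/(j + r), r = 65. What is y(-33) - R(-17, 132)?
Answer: 81339/32 ≈ 2541.8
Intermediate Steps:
y(j) = -283*j/(65 + j) (y(j) = (j - 142*(j + j))/(j + 65) = (j - 284*j)/(65 + j) = (-283*j)/(65 + j) = -283*j/(65 + j))
y(-33) - R(-17, 132) = -283*(-33)/(65 - 33) - (-6 + 132*(-17)) = -283*(-33)/32 - (-6 - 2244) = -283*(-33)*1/32 - 1*(-2250) = 9339/32 + 2250 = 81339/32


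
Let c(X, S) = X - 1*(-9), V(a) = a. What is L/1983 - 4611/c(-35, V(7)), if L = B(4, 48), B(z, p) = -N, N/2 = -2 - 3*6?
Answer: 9144653/51558 ≈ 177.37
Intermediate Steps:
N = -40 (N = 2*(-2 - 3*6) = 2*(-2 - 18) = 2*(-20) = -40)
B(z, p) = 40 (B(z, p) = -1*(-40) = 40)
L = 40
c(X, S) = 9 + X (c(X, S) = X + 9 = 9 + X)
L/1983 - 4611/c(-35, V(7)) = 40/1983 - 4611/(9 - 35) = 40*(1/1983) - 4611/(-26) = 40/1983 - 4611*(-1/26) = 40/1983 + 4611/26 = 9144653/51558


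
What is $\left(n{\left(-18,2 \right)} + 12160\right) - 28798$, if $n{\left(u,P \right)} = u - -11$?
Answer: $-16645$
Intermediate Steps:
$n{\left(u,P \right)} = 11 + u$ ($n{\left(u,P \right)} = u + 11 = 11 + u$)
$\left(n{\left(-18,2 \right)} + 12160\right) - 28798 = \left(\left(11 - 18\right) + 12160\right) - 28798 = \left(-7 + 12160\right) - 28798 = 12153 - 28798 = -16645$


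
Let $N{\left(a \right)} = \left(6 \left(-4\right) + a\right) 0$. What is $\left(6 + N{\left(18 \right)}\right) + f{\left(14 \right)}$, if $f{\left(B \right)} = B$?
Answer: $20$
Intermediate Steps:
$N{\left(a \right)} = 0$ ($N{\left(a \right)} = \left(-24 + a\right) 0 = 0$)
$\left(6 + N{\left(18 \right)}\right) + f{\left(14 \right)} = \left(6 + 0\right) + 14 = 6 + 14 = 20$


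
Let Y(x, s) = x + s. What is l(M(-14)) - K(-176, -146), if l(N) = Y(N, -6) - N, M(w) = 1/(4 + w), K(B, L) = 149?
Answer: -155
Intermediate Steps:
Y(x, s) = s + x
l(N) = -6 (l(N) = (-6 + N) - N = -6)
l(M(-14)) - K(-176, -146) = -6 - 1*149 = -6 - 149 = -155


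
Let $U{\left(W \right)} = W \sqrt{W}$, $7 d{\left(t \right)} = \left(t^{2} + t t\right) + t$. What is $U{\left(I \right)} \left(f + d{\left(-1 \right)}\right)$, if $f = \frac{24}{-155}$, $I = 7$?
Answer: $- \frac{13 \sqrt{7}}{155} \approx -0.2219$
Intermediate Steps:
$f = - \frac{24}{155}$ ($f = 24 \left(- \frac{1}{155}\right) = - \frac{24}{155} \approx -0.15484$)
$d{\left(t \right)} = \frac{t}{7} + \frac{2 t^{2}}{7}$ ($d{\left(t \right)} = \frac{\left(t^{2} + t t\right) + t}{7} = \frac{\left(t^{2} + t^{2}\right) + t}{7} = \frac{2 t^{2} + t}{7} = \frac{t + 2 t^{2}}{7} = \frac{t}{7} + \frac{2 t^{2}}{7}$)
$U{\left(W \right)} = W^{\frac{3}{2}}$
$U{\left(I \right)} \left(f + d{\left(-1 \right)}\right) = 7^{\frac{3}{2}} \left(- \frac{24}{155} + \frac{1}{7} \left(-1\right) \left(1 + 2 \left(-1\right)\right)\right) = 7 \sqrt{7} \left(- \frac{24}{155} + \frac{1}{7} \left(-1\right) \left(1 - 2\right)\right) = 7 \sqrt{7} \left(- \frac{24}{155} + \frac{1}{7} \left(-1\right) \left(-1\right)\right) = 7 \sqrt{7} \left(- \frac{24}{155} + \frac{1}{7}\right) = 7 \sqrt{7} \left(- \frac{13}{1085}\right) = - \frac{13 \sqrt{7}}{155}$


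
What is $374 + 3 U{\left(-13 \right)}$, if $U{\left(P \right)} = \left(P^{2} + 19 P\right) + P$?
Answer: $101$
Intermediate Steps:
$U{\left(P \right)} = P^{2} + 20 P$
$374 + 3 U{\left(-13 \right)} = 374 + 3 \left(- 13 \left(20 - 13\right)\right) = 374 + 3 \left(\left(-13\right) 7\right) = 374 + 3 \left(-91\right) = 374 - 273 = 101$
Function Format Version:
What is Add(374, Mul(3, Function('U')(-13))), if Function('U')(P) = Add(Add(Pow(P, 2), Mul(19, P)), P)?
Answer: 101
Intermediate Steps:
Function('U')(P) = Add(Pow(P, 2), Mul(20, P))
Add(374, Mul(3, Function('U')(-13))) = Add(374, Mul(3, Mul(-13, Add(20, -13)))) = Add(374, Mul(3, Mul(-13, 7))) = Add(374, Mul(3, -91)) = Add(374, -273) = 101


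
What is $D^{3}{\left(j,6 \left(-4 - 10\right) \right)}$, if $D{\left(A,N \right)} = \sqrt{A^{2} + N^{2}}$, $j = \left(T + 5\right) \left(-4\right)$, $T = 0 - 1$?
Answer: $29248 \sqrt{457} \approx 6.2525 \cdot 10^{5}$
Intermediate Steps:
$T = -1$ ($T = 0 - 1 = -1$)
$j = -16$ ($j = \left(-1 + 5\right) \left(-4\right) = 4 \left(-4\right) = -16$)
$D^{3}{\left(j,6 \left(-4 - 10\right) \right)} = \left(\sqrt{\left(-16\right)^{2} + \left(6 \left(-4 - 10\right)\right)^{2}}\right)^{3} = \left(\sqrt{256 + \left(6 \left(-4 - 10\right)\right)^{2}}\right)^{3} = \left(\sqrt{256 + \left(6 \left(-14\right)\right)^{2}}\right)^{3} = \left(\sqrt{256 + \left(-84\right)^{2}}\right)^{3} = \left(\sqrt{256 + 7056}\right)^{3} = \left(\sqrt{7312}\right)^{3} = \left(4 \sqrt{457}\right)^{3} = 29248 \sqrt{457}$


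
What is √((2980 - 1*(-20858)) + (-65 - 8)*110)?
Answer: 8*√247 ≈ 125.73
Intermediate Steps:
√((2980 - 1*(-20858)) + (-65 - 8)*110) = √((2980 + 20858) - 73*110) = √(23838 - 8030) = √15808 = 8*√247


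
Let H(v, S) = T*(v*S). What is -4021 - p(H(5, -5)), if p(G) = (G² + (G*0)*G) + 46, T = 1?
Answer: -4692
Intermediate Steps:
H(v, S) = S*v (H(v, S) = 1*(v*S) = 1*(S*v) = S*v)
p(G) = 46 + G² (p(G) = (G² + 0*G) + 46 = (G² + 0) + 46 = G² + 46 = 46 + G²)
-4021 - p(H(5, -5)) = -4021 - (46 + (-5*5)²) = -4021 - (46 + (-25)²) = -4021 - (46 + 625) = -4021 - 1*671 = -4021 - 671 = -4692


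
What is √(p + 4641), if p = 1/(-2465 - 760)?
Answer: 2*√482692974/645 ≈ 68.125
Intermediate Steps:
p = -1/3225 (p = 1/(-3225) = -1/3225 ≈ -0.00031008)
√(p + 4641) = √(-1/3225 + 4641) = √(14967224/3225) = 2*√482692974/645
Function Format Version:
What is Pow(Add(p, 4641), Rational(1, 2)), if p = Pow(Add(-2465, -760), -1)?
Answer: Mul(Rational(2, 645), Pow(482692974, Rational(1, 2))) ≈ 68.125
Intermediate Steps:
p = Rational(-1, 3225) (p = Pow(-3225, -1) = Rational(-1, 3225) ≈ -0.00031008)
Pow(Add(p, 4641), Rational(1, 2)) = Pow(Add(Rational(-1, 3225), 4641), Rational(1, 2)) = Pow(Rational(14967224, 3225), Rational(1, 2)) = Mul(Rational(2, 645), Pow(482692974, Rational(1, 2)))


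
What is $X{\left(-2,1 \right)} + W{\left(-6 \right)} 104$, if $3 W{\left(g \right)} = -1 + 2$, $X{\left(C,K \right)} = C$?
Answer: $\frac{98}{3} \approx 32.667$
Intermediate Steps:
$W{\left(g \right)} = \frac{1}{3}$ ($W{\left(g \right)} = \frac{-1 + 2}{3} = \frac{1}{3} \cdot 1 = \frac{1}{3}$)
$X{\left(-2,1 \right)} + W{\left(-6 \right)} 104 = -2 + \frac{1}{3} \cdot 104 = -2 + \frac{104}{3} = \frac{98}{3}$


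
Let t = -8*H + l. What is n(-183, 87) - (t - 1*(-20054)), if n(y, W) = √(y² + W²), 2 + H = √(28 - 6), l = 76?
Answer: -20146 + 3*√4562 + 8*√22 ≈ -19906.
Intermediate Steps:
H = -2 + √22 (H = -2 + √(28 - 6) = -2 + √22 ≈ 2.6904)
n(y, W) = √(W² + y²)
t = 92 - 8*√22 (t = -8*(-2 + √22) + 76 = (16 - 8*√22) + 76 = 92 - 8*√22 ≈ 54.477)
n(-183, 87) - (t - 1*(-20054)) = √(87² + (-183)²) - ((92 - 8*√22) - 1*(-20054)) = √(7569 + 33489) - ((92 - 8*√22) + 20054) = √41058 - (20146 - 8*√22) = 3*√4562 + (-20146 + 8*√22) = -20146 + 3*√4562 + 8*√22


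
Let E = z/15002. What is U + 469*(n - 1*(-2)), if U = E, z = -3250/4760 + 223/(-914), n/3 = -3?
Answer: -10713791856711/3263415064 ≈ -3283.0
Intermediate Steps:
n = -9 (n = 3*(-3) = -9)
z = -201599/217532 (z = -3250*1/4760 + 223*(-1/914) = -325/476 - 223/914 = -201599/217532 ≈ -0.92676)
E = -201599/3263415064 (E = -201599/217532/15002 = -201599/217532*1/15002 = -201599/3263415064 ≈ -6.1775e-5)
U = -201599/3263415064 ≈ -6.1775e-5
U + 469*(n - 1*(-2)) = -201599/3263415064 + 469*(-9 - 1*(-2)) = -201599/3263415064 + 469*(-9 + 2) = -201599/3263415064 + 469*(-7) = -201599/3263415064 - 3283 = -10713791856711/3263415064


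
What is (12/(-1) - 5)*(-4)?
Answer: 68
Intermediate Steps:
(12/(-1) - 5)*(-4) = (12*(-1) - 5)*(-4) = (-12 - 5)*(-4) = -17*(-4) = 68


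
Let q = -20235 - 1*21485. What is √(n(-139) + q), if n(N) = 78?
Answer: I*√41642 ≈ 204.06*I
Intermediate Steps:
q = -41720 (q = -20235 - 21485 = -41720)
√(n(-139) + q) = √(78 - 41720) = √(-41642) = I*√41642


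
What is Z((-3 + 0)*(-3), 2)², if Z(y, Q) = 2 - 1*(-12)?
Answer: 196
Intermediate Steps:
Z(y, Q) = 14 (Z(y, Q) = 2 + 12 = 14)
Z((-3 + 0)*(-3), 2)² = 14² = 196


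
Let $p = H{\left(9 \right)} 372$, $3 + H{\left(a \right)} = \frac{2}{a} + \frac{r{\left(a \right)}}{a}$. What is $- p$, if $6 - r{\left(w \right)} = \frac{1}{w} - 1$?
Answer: $\frac{20212}{27} \approx 748.59$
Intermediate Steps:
$r{\left(w \right)} = 7 - \frac{1}{w}$ ($r{\left(w \right)} = 6 - \left(\frac{1}{w} - 1\right) = 6 - \left(-1 + \frac{1}{w}\right) = 6 + \left(1 - \frac{1}{w}\right) = 7 - \frac{1}{w}$)
$H{\left(a \right)} = -3 + \frac{2}{a} + \frac{7 - \frac{1}{a}}{a}$ ($H{\left(a \right)} = -3 + \left(\frac{2}{a} + \frac{7 - \frac{1}{a}}{a}\right) = -3 + \frac{2}{a} + \frac{7 - \frac{1}{a}}{a}$)
$p = - \frac{20212}{27}$ ($p = \left(-3 - \frac{1}{81} + \frac{9}{9}\right) 372 = \left(-3 - \frac{1}{81} + 9 \cdot \frac{1}{9}\right) 372 = \left(-3 - \frac{1}{81} + 1\right) 372 = \left(- \frac{163}{81}\right) 372 = - \frac{20212}{27} \approx -748.59$)
$- p = \left(-1\right) \left(- \frac{20212}{27}\right) = \frac{20212}{27}$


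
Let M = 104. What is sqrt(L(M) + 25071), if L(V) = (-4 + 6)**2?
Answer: 5*sqrt(1003) ≈ 158.35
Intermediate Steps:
L(V) = 4 (L(V) = 2**2 = 4)
sqrt(L(M) + 25071) = sqrt(4 + 25071) = sqrt(25075) = 5*sqrt(1003)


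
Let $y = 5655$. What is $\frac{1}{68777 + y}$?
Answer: $\frac{1}{74432} \approx 1.3435 \cdot 10^{-5}$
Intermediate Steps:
$\frac{1}{68777 + y} = \frac{1}{68777 + 5655} = \frac{1}{74432}$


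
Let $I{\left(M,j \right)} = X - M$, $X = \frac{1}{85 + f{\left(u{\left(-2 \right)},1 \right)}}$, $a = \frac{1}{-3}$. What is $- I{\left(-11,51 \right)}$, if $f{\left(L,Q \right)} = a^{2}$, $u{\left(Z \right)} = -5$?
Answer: $- \frac{8435}{766} \approx -11.012$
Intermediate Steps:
$a = - \frac{1}{3} \approx -0.33333$
$f{\left(L,Q \right)} = \frac{1}{9}$ ($f{\left(L,Q \right)} = \left(- \frac{1}{3}\right)^{2} = \frac{1}{9}$)
$X = \frac{9}{766}$ ($X = \frac{1}{85 + \frac{1}{9}} = \frac{1}{\frac{766}{9}} = \frac{9}{766} \approx 0.011749$)
$I{\left(M,j \right)} = \frac{9}{766} - M$
$- I{\left(-11,51 \right)} = - (\frac{9}{766} - -11) = - (\frac{9}{766} + 11) = \left(-1\right) \frac{8435}{766} = - \frac{8435}{766}$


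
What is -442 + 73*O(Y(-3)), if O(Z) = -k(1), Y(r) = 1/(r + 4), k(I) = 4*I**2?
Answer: -734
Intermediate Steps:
Y(r) = 1/(4 + r)
O(Z) = -4 (O(Z) = -4*1**2 = -4)
-442 + 73*O(Y(-3)) = -442 + 73*(-4) = -442 - 292 = -734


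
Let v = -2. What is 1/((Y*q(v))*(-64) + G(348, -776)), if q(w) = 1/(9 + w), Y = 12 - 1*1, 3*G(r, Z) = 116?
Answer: -21/1300 ≈ -0.016154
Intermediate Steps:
G(r, Z) = 116/3 (G(r, Z) = (1/3)*116 = 116/3)
Y = 11 (Y = 12 - 1 = 11)
1/((Y*q(v))*(-64) + G(348, -776)) = 1/((11/(9 - 2))*(-64) + 116/3) = 1/((11/7)*(-64) + 116/3) = 1/(-704/7 + 116/3) = 1/(-1300/21) = -21/1300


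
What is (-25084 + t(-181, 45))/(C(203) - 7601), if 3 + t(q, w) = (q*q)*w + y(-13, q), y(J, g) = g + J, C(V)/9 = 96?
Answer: -1448964/6737 ≈ -215.08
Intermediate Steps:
C(V) = 864 (C(V) = 9*96 = 864)
y(J, g) = J + g
t(q, w) = -16 + q + w*q² (t(q, w) = -3 + ((q*q)*w + (-13 + q)) = -3 + (q²*w + (-13 + q)) = -3 + (w*q² + (-13 + q)) = -3 + (-13 + q + w*q²) = -16 + q + w*q²)
(-25084 + t(-181, 45))/(C(203) - 7601) = (-25084 + (-16 - 181 + 45*(-181)²))/(864 - 7601) = (-25084 + (-16 - 181 + 45*32761))/(-6737) = (-25084 + (-16 - 181 + 1474245))*(-1/6737) = (-25084 + 1474048)*(-1/6737) = 1448964*(-1/6737) = -1448964/6737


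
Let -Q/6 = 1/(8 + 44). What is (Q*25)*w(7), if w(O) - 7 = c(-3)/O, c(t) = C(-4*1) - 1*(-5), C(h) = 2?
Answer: -300/13 ≈ -23.077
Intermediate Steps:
Q = -3/26 (Q = -6/(8 + 44) = -6/52 = -6*1/52 = -3/26 ≈ -0.11538)
c(t) = 7 (c(t) = 2 - 1*(-5) = 2 + 5 = 7)
w(O) = 7 + 7/O
(Q*25)*w(7) = (-3/26*25)*(7 + 7/7) = -75*(7 + 7*(⅐))/26 = -75*(7 + 1)/26 = -75/26*8 = -300/13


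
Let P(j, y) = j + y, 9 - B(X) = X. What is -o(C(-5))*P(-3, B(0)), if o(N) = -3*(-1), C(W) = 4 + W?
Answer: -18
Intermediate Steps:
B(X) = 9 - X
o(N) = 3
-o(C(-5))*P(-3, B(0)) = -3*(-3 + (9 - 1*0)) = -3*(-3 + (9 + 0)) = -3*(-3 + 9) = -3*6 = -1*18 = -18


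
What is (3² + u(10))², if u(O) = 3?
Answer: 144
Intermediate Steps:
(3² + u(10))² = (3² + 3)² = (9 + 3)² = 12² = 144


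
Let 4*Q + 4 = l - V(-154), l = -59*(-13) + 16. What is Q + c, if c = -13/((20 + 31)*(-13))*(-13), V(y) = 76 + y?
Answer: 43655/204 ≈ 214.00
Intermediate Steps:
l = 783 (l = 767 + 16 = 783)
Q = 857/4 (Q = -1 + (783 - (76 - 154))/4 = -1 + (783 - 1*(-78))/4 = -1 + (783 + 78)/4 = -1 + (¼)*861 = -1 + 861/4 = 857/4 ≈ 214.25)
c = -13/51 (c = -13*(-1)/(51*13)*(-13) = -13*(-1/663)*(-13) = (1/51)*(-13) = -13/51 ≈ -0.25490)
Q + c = 857/4 - 13/51 = 43655/204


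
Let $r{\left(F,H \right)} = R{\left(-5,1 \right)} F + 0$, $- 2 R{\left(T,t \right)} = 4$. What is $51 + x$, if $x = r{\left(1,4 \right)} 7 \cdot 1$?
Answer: $37$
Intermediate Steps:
$R{\left(T,t \right)} = -2$ ($R{\left(T,t \right)} = \left(- \frac{1}{2}\right) 4 = -2$)
$r{\left(F,H \right)} = - 2 F$ ($r{\left(F,H \right)} = - 2 F + 0 = - 2 F$)
$x = -14$ ($x = \left(-2\right) 1 \cdot 7 \cdot 1 = \left(-2\right) 7 \cdot 1 = \left(-14\right) 1 = -14$)
$51 + x = 51 - 14 = 37$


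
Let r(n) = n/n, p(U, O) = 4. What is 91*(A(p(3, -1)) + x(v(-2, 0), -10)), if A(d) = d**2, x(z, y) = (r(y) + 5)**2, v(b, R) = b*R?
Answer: 4732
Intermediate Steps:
v(b, R) = R*b
r(n) = 1
x(z, y) = 36 (x(z, y) = (1 + 5)**2 = 6**2 = 36)
91*(A(p(3, -1)) + x(v(-2, 0), -10)) = 91*(4**2 + 36) = 91*(16 + 36) = 91*52 = 4732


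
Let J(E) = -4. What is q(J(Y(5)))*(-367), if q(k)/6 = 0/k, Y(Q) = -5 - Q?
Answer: 0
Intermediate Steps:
q(k) = 0 (q(k) = 6*(0/k) = 6*0 = 0)
q(J(Y(5)))*(-367) = 0*(-367) = 0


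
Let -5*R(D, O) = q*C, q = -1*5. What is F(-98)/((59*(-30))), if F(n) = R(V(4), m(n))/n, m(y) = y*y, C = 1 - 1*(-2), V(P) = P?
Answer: 1/57820 ≈ 1.7295e-5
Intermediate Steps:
C = 3 (C = 1 + 2 = 3)
m(y) = y²
q = -5
R(D, O) = 3 (R(D, O) = -(-1)*3 = -⅕*(-15) = 3)
F(n) = 3/n
F(-98)/((59*(-30))) = (3/(-98))/((59*(-30))) = (3*(-1/98))/(-1770) = -3/98*(-1/1770) = 1/57820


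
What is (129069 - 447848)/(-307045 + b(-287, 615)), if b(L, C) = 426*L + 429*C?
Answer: 318779/165472 ≈ 1.9265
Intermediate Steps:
(129069 - 447848)/(-307045 + b(-287, 615)) = (129069 - 447848)/(-307045 + (426*(-287) + 429*615)) = -318779/(-307045 + (-122262 + 263835)) = -318779/(-307045 + 141573) = -318779/(-165472) = -318779*(-1/165472) = 318779/165472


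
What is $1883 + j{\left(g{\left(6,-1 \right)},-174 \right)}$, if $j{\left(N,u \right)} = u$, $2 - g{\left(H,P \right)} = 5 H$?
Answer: $1709$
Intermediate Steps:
$g{\left(H,P \right)} = 2 - 5 H$
$1883 + j{\left(g{\left(6,-1 \right)},-174 \right)} = 1883 - 174 = 1709$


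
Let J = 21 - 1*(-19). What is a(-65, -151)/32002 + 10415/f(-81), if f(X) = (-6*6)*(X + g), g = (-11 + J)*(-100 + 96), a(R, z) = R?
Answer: 166419925/113479092 ≈ 1.4665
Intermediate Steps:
J = 40 (J = 21 + 19 = 40)
g = -116 (g = (-11 + 40)*(-100 + 96) = 29*(-4) = -116)
f(X) = 4176 - 36*X (f(X) = (-6*6)*(X - 116) = -36*(-116 + X) = 4176 - 36*X)
a(-65, -151)/32002 + 10415/f(-81) = -65/32002 + 10415/(4176 - 36*(-81)) = -65*1/32002 + 10415/(4176 + 2916) = -65/32002 + 10415/7092 = 166419925/113479092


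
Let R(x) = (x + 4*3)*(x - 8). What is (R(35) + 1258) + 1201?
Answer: 3728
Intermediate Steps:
R(x) = (-8 + x)*(12 + x) (R(x) = (x + 12)*(-8 + x) = (12 + x)*(-8 + x) = (-8 + x)*(12 + x))
(R(35) + 1258) + 1201 = ((-96 + 35² + 4*35) + 1258) + 1201 = ((-96 + 1225 + 140) + 1258) + 1201 = (1269 + 1258) + 1201 = 2527 + 1201 = 3728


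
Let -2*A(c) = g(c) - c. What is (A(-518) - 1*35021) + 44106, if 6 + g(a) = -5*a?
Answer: 7534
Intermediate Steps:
g(a) = -6 - 5*a
A(c) = 3 + 3*c (A(c) = -((-6 - 5*c) - c)/2 = -(-6 - 6*c)/2 = 3 + 3*c)
(A(-518) - 1*35021) + 44106 = ((3 + 3*(-518)) - 1*35021) + 44106 = ((3 - 1554) - 35021) + 44106 = (-1551 - 35021) + 44106 = -36572 + 44106 = 7534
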